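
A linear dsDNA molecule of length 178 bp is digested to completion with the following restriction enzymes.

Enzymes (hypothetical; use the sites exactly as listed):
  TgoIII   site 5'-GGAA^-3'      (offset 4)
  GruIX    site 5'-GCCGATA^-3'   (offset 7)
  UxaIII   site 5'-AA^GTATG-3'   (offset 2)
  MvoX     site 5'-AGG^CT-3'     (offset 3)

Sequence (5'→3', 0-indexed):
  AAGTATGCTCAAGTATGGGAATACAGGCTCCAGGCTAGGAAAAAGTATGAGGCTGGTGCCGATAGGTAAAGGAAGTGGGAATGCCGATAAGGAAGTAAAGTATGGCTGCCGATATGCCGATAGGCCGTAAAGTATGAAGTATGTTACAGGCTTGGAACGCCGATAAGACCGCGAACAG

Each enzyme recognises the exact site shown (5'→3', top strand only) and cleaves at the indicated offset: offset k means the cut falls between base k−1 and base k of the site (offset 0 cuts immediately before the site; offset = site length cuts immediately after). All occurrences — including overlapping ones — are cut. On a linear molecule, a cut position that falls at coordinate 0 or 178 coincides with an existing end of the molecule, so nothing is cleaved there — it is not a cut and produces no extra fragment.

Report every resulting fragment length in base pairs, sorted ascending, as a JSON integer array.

[2,3,5,5,6,7,7,7,7,7,8,8,8,8,9,9,10,10,12,12,13,15]

Scan for sites:
  TgoIII GGAA/4: at [17, 37, 70, 77, 90, 153] ⇒ [21, 41, 74, 81, 94, 157]
  GruIX GCCGATA/7: at [57, 82, 107, 115, 158] ⇒ [64, 89, 114, 122, 165]
  UxaIII AAGTATG/2: at [0, 10, 42, 97, 129, 136] ⇒ [2, 12, 44, 99, 131, 138]
  MvoX AGGCT/3: at [24, 31, 49, 147] ⇒ [27, 34, 52, 150]

All cut coordinates (distinct, sorted): [2, 12, 21, 27, 34, 41, 44, 52, 64, 74, 81, 89, 94, 99, 114, 122, 131, 138, 150, 157, 165]

Fragments:
  [0,2): 2 bp
  [2,12): 10 bp
  [12,21): 9 bp
  [21,27): 6 bp
  [27,34): 7 bp
  [34,41): 7 bp
  [41,44): 3 bp
  [44,52): 8 bp
  [52,64): 12 bp
  [64,74): 10 bp
  [74,81): 7 bp
  [81,89): 8 bp
  [89,94): 5 bp
  [94,99): 5 bp
  [99,114): 15 bp
  [114,122): 8 bp
  [122,131): 9 bp
  [131,138): 7 bp
  [138,150): 12 bp
  [150,157): 7 bp
  [157,165): 8 bp
  [165,178): 13 bp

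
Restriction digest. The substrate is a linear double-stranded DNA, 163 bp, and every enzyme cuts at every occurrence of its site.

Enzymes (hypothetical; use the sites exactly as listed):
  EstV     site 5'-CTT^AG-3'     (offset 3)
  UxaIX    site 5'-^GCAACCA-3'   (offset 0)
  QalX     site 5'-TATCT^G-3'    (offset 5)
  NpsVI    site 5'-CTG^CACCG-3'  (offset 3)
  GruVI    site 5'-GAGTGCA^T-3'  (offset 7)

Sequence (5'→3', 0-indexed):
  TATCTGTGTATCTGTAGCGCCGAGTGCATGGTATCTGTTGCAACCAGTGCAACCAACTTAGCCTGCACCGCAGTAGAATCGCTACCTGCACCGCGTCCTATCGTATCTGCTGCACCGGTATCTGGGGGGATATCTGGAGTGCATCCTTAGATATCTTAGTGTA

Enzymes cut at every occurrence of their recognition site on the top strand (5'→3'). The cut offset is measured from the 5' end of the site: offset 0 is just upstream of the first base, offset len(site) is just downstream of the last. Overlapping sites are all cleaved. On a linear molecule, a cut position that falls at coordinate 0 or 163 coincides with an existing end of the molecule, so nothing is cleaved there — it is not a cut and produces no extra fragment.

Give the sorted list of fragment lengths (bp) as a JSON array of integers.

[3,4,5,5,6,6,8,8,8,9,9,11,11,12,15,20,23]

Site scan:
  EstV CTTAG/3: at [56, 145, 154] ⇒ [59, 148, 157]
  UxaIX GCAACCA/0: at [39, 48] ⇒ [39, 48]
  QalX TATCTG/5: at [0, 8, 31, 103, 118, 130] ⇒ [5, 13, 36, 108, 123, 135]
  NpsVI CTGCACCG/3: at [62, 85, 109] ⇒ [65, 88, 112]
  GruVI GAGTGCAT/7: at [21, 136] ⇒ [28, 143]

All cut coordinates (distinct, sorted): [5, 13, 28, 36, 39, 48, 59, 65, 88, 108, 112, 123, 135, 143, 148, 157]

Fragments:
  [0,5): 5 bp
  [5,13): 8 bp
  [13,28): 15 bp
  [28,36): 8 bp
  [36,39): 3 bp
  [39,48): 9 bp
  [48,59): 11 bp
  [59,65): 6 bp
  [65,88): 23 bp
  [88,108): 20 bp
  [108,112): 4 bp
  [112,123): 11 bp
  [123,135): 12 bp
  [135,143): 8 bp
  [143,148): 5 bp
  [148,157): 9 bp
  [157,163): 6 bp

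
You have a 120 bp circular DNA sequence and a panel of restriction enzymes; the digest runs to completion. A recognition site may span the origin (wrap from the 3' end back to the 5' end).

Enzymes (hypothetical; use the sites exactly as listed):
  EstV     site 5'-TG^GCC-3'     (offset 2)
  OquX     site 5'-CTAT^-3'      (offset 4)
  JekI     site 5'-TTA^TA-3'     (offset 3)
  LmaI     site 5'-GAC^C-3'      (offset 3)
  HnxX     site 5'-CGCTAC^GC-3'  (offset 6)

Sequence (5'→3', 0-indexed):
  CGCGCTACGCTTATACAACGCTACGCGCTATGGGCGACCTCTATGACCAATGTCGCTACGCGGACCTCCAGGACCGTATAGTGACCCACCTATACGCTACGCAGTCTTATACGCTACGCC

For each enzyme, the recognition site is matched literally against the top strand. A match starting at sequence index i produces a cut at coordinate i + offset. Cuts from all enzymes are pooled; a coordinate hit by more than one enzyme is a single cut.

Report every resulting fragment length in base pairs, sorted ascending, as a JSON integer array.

[3,5,6,6,7,7,7,8,8,9,9,11,11,11,12]

Per-enzyme occurrences:
  EstV (TGGCC, off=2): no sites
  OquX (CTAT, off=4): starts [27, 40, 89] → cuts [31, 44, 93]
  JekI (TTATA, off=3): starts [10, 106] → cuts [13, 109]
  LmaI (GACC, off=3): starts [35, 44, 62, 71, 82] → cuts [38, 47, 65, 74, 85]
  HnxX (CGCTACGC, off=6): starts [2, 18, 53, 94, 111] → cuts [8, 24, 59, 100, 117]

Pooled cuts: [8, 13, 24, 31, 38, 44, 47, 59, 65, 74, 85, 93, 100, 109, 117]

Fragments:
  8→13: 5 bp
  13→24: 11 bp
  24→31: 7 bp
  31→38: 7 bp
  38→44: 6 bp
  44→47: 3 bp
  47→59: 12 bp
  59→65: 6 bp
  65→74: 9 bp
  74→85: 11 bp
  85→93: 8 bp
  93→100: 7 bp
  100→109: 9 bp
  109→117: 8 bp
  117→8 (wrap): 120-117+8 = 11 bp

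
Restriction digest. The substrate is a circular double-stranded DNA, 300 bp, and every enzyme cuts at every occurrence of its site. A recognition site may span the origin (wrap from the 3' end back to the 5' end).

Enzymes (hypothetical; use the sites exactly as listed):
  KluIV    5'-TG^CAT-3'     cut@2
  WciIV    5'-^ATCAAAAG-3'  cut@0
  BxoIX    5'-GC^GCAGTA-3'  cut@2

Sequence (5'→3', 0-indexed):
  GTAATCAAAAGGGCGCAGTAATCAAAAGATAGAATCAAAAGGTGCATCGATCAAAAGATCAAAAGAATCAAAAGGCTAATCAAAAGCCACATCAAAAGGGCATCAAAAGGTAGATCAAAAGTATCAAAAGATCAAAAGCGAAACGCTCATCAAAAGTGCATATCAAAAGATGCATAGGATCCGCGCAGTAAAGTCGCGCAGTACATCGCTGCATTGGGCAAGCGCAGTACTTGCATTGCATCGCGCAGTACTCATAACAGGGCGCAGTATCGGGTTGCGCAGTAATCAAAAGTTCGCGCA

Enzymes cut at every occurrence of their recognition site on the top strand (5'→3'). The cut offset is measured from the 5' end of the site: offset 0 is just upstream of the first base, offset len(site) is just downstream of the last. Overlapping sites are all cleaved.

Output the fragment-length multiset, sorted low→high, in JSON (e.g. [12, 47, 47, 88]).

Per-enzyme occurrences:
  KluIV (TGCAT, off=2): starts [42, 156, 170, 209, 231, 236] → cuts [44, 158, 172, 211, 233, 238]
  WciIV (ATCAAAAG, off=0): starts [3, 20, 33, 49, 57, 66, 78, 90, 101, 113, 122, 130, 148, 161, 284] → cuts [3, 20, 33, 49, 57, 66, 78, 90, 101, 113, 122, 130, 148, 161, 284]
  BxoIX (GCGCAGTA, off=2): starts [12, 182, 195, 221, 242, 261, 276, 295] → cuts [14, 184, 197, 223, 244, 263, 278, 297]

Pooled cuts: [3, 14, 20, 33, 44, 49, 57, 66, 78, 90, 101, 113, 122, 130, 148, 158, 161, 172, 184, 197, 211, 223, 233, 238, 244, 263, 278, 284, 297]

Fragments:
  3→14: 11 bp
  14→20: 6 bp
  20→33: 13 bp
  33→44: 11 bp
  44→49: 5 bp
  49→57: 8 bp
  57→66: 9 bp
  66→78: 12 bp
  78→90: 12 bp
  90→101: 11 bp
  101→113: 12 bp
  113→122: 9 bp
  122→130: 8 bp
  130→148: 18 bp
  148→158: 10 bp
  158→161: 3 bp
  161→172: 11 bp
  172→184: 12 bp
  184→197: 13 bp
  197→211: 14 bp
  211→223: 12 bp
  223→233: 10 bp
  233→238: 5 bp
  238→244: 6 bp
  244→263: 19 bp
  263→278: 15 bp
  278→284: 6 bp
  284→297: 13 bp
  297→3 (wrap): 300-297+3 = 6 bp

[3,5,5,6,6,6,6,8,8,9,9,10,10,11,11,11,11,12,12,12,12,12,13,13,13,14,15,18,19]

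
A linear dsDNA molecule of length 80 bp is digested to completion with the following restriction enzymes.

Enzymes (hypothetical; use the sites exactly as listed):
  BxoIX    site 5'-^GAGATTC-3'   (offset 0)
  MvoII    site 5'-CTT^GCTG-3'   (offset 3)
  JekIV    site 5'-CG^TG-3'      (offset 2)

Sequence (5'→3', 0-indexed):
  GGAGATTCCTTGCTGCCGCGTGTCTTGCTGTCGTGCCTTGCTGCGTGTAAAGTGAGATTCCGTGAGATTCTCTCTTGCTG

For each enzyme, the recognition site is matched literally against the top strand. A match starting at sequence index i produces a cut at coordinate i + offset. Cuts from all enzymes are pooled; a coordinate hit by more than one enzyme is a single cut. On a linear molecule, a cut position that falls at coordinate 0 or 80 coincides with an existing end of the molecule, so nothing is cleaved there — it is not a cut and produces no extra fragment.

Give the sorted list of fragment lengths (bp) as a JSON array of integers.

[1,1,4,6,6,6,7,8,9,9,10,13]

Per-enzyme occurrences:
  BxoIX (GAGATTC, off=0): starts [1, 53, 63] → cuts [1, 53, 63]
  MvoII (CTTGCTG, off=3): starts [8, 23, 36, 73] → cuts [11, 26, 39, 76]
  JekIV (CGTG, off=2): starts [18, 31, 43, 60] → cuts [20, 33, 45, 62]

All cut coordinates (distinct, sorted): [1, 11, 20, 26, 33, 39, 45, 53, 62, 63, 76]

Fragments:
  [0,1): 1 bp
  [1,11): 10 bp
  [11,20): 9 bp
  [20,26): 6 bp
  [26,33): 7 bp
  [33,39): 6 bp
  [39,45): 6 bp
  [45,53): 8 bp
  [53,62): 9 bp
  [62,63): 1 bp
  [63,76): 13 bp
  [76,80): 4 bp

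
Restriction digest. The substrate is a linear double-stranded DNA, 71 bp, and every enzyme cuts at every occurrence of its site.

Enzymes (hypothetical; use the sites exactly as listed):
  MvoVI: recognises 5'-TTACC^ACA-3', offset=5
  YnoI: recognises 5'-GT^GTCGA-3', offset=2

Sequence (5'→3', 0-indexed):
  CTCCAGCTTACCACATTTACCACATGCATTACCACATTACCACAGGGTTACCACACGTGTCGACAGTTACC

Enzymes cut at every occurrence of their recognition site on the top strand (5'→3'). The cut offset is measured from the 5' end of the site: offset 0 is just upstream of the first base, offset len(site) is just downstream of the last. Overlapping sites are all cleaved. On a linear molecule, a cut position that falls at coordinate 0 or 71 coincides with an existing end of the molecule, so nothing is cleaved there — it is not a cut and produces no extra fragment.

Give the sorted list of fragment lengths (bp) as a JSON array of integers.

[6,8,9,11,12,12,13]

Per-enzyme occurrences:
  MvoVI TTACCACA/5: at [7, 16, 28, 36, 47] ⇒ [12, 21, 33, 41, 52]
  YnoI GTGTCGA/2: at [56] ⇒ [58]

Pooled cuts: [12, 21, 33, 41, 52, 58]

Fragments:
  [0,12): 12 bp
  [12,21): 9 bp
  [21,33): 12 bp
  [33,41): 8 bp
  [41,52): 11 bp
  [52,58): 6 bp
  [58,71): 13 bp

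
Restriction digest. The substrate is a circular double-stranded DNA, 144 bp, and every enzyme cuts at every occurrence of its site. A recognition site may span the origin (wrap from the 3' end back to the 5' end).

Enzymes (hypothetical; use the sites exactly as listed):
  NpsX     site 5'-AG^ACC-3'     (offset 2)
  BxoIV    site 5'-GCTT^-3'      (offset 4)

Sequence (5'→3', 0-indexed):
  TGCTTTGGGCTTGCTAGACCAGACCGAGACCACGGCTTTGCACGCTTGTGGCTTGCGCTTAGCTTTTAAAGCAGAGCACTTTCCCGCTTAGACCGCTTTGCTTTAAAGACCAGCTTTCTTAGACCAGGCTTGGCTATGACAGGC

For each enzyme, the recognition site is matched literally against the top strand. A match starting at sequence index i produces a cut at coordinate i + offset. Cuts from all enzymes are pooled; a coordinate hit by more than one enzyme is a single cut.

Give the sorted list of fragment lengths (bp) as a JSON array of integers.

[2,5,5,5,5,5,6,6,6,7,7,7,8,9,9,10,18,24]

Scan for sites:
  NpsX (AGACC, off=2): starts [15, 20, 26, 89, 106, 120] → cuts [17, 22, 28, 91, 108, 122]
  BxoIV (GCTT, off=4): starts [1, 8, 34, 43, 50, 56, 61, 85, 94, 99, 112, 127] → cuts [5, 12, 38, 47, 54, 60, 65, 89, 98, 103, 116, 131]

Pooled cuts: [5, 12, 17, 22, 28, 38, 47, 54, 60, 65, 89, 91, 98, 103, 108, 116, 122, 131]

Fragment lengths:
  5→12: 7 bp
  12→17: 5 bp
  17→22: 5 bp
  22→28: 6 bp
  28→38: 10 bp
  38→47: 9 bp
  47→54: 7 bp
  54→60: 6 bp
  60→65: 5 bp
  65→89: 24 bp
  89→91: 2 bp
  91→98: 7 bp
  98→103: 5 bp
  103→108: 5 bp
  108→116: 8 bp
  116→122: 6 bp
  122→131: 9 bp
  131→5 (wrap): 144-131+5 = 18 bp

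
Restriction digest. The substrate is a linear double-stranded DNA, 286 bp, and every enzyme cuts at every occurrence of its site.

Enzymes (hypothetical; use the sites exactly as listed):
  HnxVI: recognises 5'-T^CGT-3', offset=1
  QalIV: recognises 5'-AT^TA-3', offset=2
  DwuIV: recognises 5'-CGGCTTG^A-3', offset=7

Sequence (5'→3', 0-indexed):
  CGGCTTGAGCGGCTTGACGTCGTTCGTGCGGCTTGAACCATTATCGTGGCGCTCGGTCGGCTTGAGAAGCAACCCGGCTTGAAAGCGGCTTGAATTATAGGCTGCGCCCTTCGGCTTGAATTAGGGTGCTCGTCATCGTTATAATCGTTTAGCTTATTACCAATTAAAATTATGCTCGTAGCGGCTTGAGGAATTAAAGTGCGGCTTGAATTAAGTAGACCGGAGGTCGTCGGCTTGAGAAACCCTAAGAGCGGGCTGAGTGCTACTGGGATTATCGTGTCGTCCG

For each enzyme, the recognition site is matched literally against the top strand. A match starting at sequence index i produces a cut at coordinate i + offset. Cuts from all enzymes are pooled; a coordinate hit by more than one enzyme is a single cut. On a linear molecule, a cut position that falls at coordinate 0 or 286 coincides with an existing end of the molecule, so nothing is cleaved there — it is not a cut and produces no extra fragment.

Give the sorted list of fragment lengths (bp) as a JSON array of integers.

Scan for sites:
  HnxVI (TCGT, off=1): starts [19, 23, 43, 129, 135, 144, 175, 226, 274, 279] → cuts [20, 24, 44, 130, 136, 145, 176, 227, 275, 280]
  QalIV (ATTA, off=2): starts [39, 93, 119, 155, 162, 168, 192, 209, 270] → cuts [41, 95, 121, 157, 164, 170, 194, 211, 272]
  DwuIV (CGGCTTGA, off=7): starts [0, 9, 28, 57, 74, 85, 111, 181, 201, 230] → cuts [7, 16, 35, 64, 81, 92, 118, 188, 208, 237]

Pooled cuts: [7, 16, 20, 24, 35, 41, 44, 64, 81, 92, 95, 118, 121, 130, 136, 145, 157, 164, 170, 176, 188, 194, 208, 211, 227, 237, 272, 275, 280]

Fragments:
  [0,7): 7 bp
  [7,16): 9 bp
  [16,20): 4 bp
  [20,24): 4 bp
  [24,35): 11 bp
  [35,41): 6 bp
  [41,44): 3 bp
  [44,64): 20 bp
  [64,81): 17 bp
  [81,92): 11 bp
  [92,95): 3 bp
  [95,118): 23 bp
  [118,121): 3 bp
  [121,130): 9 bp
  [130,136): 6 bp
  [136,145): 9 bp
  [145,157): 12 bp
  [157,164): 7 bp
  [164,170): 6 bp
  [170,176): 6 bp
  [176,188): 12 bp
  [188,194): 6 bp
  [194,208): 14 bp
  [208,211): 3 bp
  [211,227): 16 bp
  [227,237): 10 bp
  [237,272): 35 bp
  [272,275): 3 bp
  [275,280): 5 bp
  [280,286): 6 bp

[3,3,3,3,3,4,4,5,6,6,6,6,6,6,7,7,9,9,9,10,11,11,12,12,14,16,17,20,23,35]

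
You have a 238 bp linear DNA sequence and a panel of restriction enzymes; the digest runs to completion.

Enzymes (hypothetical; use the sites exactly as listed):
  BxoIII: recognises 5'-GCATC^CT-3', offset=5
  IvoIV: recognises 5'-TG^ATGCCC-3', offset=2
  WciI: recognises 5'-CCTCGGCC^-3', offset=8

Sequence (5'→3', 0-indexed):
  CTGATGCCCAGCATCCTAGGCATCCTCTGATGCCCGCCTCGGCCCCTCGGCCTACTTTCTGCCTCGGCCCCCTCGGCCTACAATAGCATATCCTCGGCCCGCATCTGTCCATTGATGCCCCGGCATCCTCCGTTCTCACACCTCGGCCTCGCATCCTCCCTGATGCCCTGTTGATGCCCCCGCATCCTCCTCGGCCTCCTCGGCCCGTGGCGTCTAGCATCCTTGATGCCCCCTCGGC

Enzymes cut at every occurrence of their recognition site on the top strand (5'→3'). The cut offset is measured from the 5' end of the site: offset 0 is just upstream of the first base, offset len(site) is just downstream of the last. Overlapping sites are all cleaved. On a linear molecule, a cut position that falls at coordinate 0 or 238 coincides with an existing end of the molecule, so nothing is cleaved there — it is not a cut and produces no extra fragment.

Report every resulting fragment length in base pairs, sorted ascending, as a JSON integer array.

[3,4,5,7,7,8,9,9,9,10,11,12,13,13,13,15,15,16,17,21,21]

Per-enzyme occurrences:
  BxoIII (GCATCCT, off=5): starts [10, 19, 122, 150, 181, 216] → cuts [15, 24, 127, 155, 186, 221]
  IvoIV (TGATGCCC, off=2): starts [1, 27, 112, 160, 171, 223] → cuts [3, 29, 114, 162, 173, 225]
  WciI (CCTCGGCC, off=8): starts [36, 44, 61, 70, 91, 140, 188, 197] → cuts [44, 52, 69, 78, 99, 148, 196, 205]

Pooled cuts: [3, 15, 24, 29, 44, 52, 69, 78, 99, 114, 127, 148, 155, 162, 173, 186, 196, 205, 221, 225]

Fragment lengths:
  [0,3): 3 bp
  [3,15): 12 bp
  [15,24): 9 bp
  [24,29): 5 bp
  [29,44): 15 bp
  [44,52): 8 bp
  [52,69): 17 bp
  [69,78): 9 bp
  [78,99): 21 bp
  [99,114): 15 bp
  [114,127): 13 bp
  [127,148): 21 bp
  [148,155): 7 bp
  [155,162): 7 bp
  [162,173): 11 bp
  [173,186): 13 bp
  [186,196): 10 bp
  [196,205): 9 bp
  [205,221): 16 bp
  [221,225): 4 bp
  [225,238): 13 bp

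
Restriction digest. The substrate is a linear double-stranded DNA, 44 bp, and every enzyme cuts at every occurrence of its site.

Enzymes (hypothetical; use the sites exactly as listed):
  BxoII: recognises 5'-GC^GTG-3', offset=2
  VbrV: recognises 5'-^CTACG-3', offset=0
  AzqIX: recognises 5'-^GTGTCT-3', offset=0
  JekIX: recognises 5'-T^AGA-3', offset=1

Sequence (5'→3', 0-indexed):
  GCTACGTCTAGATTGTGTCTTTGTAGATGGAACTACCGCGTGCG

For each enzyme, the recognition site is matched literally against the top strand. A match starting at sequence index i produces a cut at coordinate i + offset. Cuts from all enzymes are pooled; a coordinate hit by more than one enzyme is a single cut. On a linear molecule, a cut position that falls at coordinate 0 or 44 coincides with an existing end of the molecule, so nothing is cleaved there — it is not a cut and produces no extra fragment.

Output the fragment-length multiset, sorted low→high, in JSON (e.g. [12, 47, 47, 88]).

[1,5,5,8,10,15]

Scan for sites:
  BxoII (GCGTG, off=2): starts [37] → cuts [39]
  VbrV (CTACG, off=0): starts [1] → cuts [1]
  AzqIX (GTGTCT, off=0): starts [14] → cuts [14]
  JekIX (TAGA, off=1): starts [8, 23] → cuts [9, 24]

All cut coordinates (distinct, sorted): [1, 9, 14, 24, 39]

Fragments:
  [0,1): 1 bp
  [1,9): 8 bp
  [9,14): 5 bp
  [14,24): 10 bp
  [24,39): 15 bp
  [39,44): 5 bp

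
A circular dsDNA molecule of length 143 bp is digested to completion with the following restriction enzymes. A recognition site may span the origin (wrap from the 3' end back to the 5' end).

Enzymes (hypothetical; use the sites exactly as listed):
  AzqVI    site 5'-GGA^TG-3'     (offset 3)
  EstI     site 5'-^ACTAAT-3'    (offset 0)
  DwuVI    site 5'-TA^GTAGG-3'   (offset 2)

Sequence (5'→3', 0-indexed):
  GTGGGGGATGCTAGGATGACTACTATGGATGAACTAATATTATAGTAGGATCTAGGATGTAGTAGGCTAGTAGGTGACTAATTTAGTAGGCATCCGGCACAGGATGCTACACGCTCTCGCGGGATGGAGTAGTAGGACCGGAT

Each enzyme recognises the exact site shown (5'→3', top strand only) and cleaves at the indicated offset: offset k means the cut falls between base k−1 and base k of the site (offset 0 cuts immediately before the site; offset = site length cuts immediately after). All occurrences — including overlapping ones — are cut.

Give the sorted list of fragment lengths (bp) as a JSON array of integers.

[3,4,7,7,8,8,9,9,11,12,13,13,19,20]

Scan for sites:
  AzqVI GGATG/3: at [5, 13, 26, 54, 101, 121, 139] ⇒ [8, 16, 29, 57, 104, 124, 142]
  EstI ACTAAT/0: at [32, 76] ⇒ [32, 76]
  DwuVI TAGTAGG/2: at [42, 59, 67, 83, 129] ⇒ [44, 61, 69, 85, 131]

Pooled cuts: [8, 16, 29, 32, 44, 57, 61, 69, 76, 85, 104, 124, 131, 142]

Fragments:
  8→16: 8 bp
  16→29: 13 bp
  29→32: 3 bp
  32→44: 12 bp
  44→57: 13 bp
  57→61: 4 bp
  61→69: 8 bp
  69→76: 7 bp
  76→85: 9 bp
  85→104: 19 bp
  104→124: 20 bp
  124→131: 7 bp
  131→142: 11 bp
  142→8 (wrap): 143-142+8 = 9 bp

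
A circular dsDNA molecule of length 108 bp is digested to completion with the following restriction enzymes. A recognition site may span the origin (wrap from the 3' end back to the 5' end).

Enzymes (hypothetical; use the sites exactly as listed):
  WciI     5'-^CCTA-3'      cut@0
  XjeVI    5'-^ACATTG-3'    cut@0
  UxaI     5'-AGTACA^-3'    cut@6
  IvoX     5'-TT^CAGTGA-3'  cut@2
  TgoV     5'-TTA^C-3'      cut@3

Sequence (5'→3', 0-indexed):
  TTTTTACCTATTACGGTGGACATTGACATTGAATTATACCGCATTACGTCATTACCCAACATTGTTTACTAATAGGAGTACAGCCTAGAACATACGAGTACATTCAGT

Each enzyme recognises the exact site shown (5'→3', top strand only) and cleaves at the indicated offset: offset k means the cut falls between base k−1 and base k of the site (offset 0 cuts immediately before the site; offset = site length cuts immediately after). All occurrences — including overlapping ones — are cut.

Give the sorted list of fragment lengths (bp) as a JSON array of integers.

Per-enzyme occurrences:
  WciI CCTA/0: at [6, 83] ⇒ [6, 83]
  XjeVI ACATTG/0: at [19, 25, 58] ⇒ [19, 25, 58]
  UxaI AGTACA/6: at [76, 96] ⇒ [82, 102]
  IvoX (TTCAGTGA, off=2): no sites
  TgoV TTAC/3: at [3, 10, 43, 51, 65] ⇒ [6, 13, 46, 54, 68]

Pooled cuts: [6, 13, 19, 25, 46, 54, 58, 68, 82, 83, 102]

Fragment lengths:
  6→13: 7 bp
  13→19: 6 bp
  19→25: 6 bp
  25→46: 21 bp
  46→54: 8 bp
  54→58: 4 bp
  58→68: 10 bp
  68→82: 14 bp
  82→83: 1 bp
  83→102: 19 bp
  102→6 (wrap): 108-102+6 = 12 bp

[1,4,6,6,7,8,10,12,14,19,21]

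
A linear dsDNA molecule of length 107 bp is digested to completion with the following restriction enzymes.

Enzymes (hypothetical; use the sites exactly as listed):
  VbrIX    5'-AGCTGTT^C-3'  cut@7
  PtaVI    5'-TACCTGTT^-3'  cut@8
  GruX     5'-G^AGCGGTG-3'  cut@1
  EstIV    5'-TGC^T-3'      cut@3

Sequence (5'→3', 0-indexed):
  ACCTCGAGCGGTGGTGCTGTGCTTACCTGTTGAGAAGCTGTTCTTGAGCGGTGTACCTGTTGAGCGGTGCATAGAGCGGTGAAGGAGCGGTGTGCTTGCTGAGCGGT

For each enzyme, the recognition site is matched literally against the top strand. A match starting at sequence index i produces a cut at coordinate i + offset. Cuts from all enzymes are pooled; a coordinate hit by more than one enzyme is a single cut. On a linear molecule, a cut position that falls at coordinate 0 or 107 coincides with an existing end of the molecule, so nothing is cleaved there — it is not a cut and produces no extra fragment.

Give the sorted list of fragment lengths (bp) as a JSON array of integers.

[1,4,4,5,6,8,9,10,11,11,11,12,15]

Per-enzyme occurrences:
  VbrIX AGCTGTTC/7: at [35] ⇒ [42]
  PtaVI TACCTGTT/8: at [23, 53] ⇒ [31, 61]
  GruX GAGCGGTG/1: at [5, 45, 61, 73, 84] ⇒ [6, 46, 62, 74, 85]
  EstIV TGCT/3: at [14, 19, 92, 96] ⇒ [17, 22, 95, 99]

Pooled cuts: [6, 17, 22, 31, 42, 46, 61, 62, 74, 85, 95, 99]

Fragment lengths:
  [0,6): 6 bp
  [6,17): 11 bp
  [17,22): 5 bp
  [22,31): 9 bp
  [31,42): 11 bp
  [42,46): 4 bp
  [46,61): 15 bp
  [61,62): 1 bp
  [62,74): 12 bp
  [74,85): 11 bp
  [85,95): 10 bp
  [95,99): 4 bp
  [99,107): 8 bp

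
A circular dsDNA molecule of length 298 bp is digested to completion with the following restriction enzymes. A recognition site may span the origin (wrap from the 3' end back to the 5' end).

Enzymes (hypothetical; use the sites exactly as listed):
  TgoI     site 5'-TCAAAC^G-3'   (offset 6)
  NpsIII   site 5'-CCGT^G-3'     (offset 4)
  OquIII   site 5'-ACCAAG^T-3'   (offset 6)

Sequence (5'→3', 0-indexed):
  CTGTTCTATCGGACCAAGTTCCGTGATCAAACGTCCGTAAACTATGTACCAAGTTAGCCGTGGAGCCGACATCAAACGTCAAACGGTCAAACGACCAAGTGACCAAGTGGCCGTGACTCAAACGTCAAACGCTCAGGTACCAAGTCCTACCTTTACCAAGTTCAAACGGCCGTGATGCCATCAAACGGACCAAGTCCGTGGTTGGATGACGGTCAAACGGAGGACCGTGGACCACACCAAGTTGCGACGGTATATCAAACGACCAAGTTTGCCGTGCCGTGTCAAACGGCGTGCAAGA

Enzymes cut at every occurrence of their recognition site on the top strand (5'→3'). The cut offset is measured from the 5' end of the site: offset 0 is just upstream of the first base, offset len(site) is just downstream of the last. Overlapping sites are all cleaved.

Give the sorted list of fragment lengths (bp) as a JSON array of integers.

[5,5,6,6,7,7,7,7,7,7,7,8,8,8,8,8,8,9,10,13,13,14,16,16,19,19,21,29]

Scan for sites:
  TgoI TCAAACG/6: at [26, 71, 78, 86, 117, 124, 161, 180, 212, 254, 281] ⇒ [32, 77, 84, 92, 123, 130, 167, 186, 218, 260, 287]
  NpsIII CCGTG/4: at [20, 57, 110, 169, 195, 224, 271, 276] ⇒ [24, 61, 114, 173, 199, 228, 275, 280]
  OquIII ACCAAGT/6: at [12, 47, 93, 101, 138, 154, 188, 235, 261] ⇒ [18, 53, 99, 107, 144, 160, 194, 241, 267]

Pooled cuts: [18, 24, 32, 53, 61, 77, 84, 92, 99, 107, 114, 123, 130, 144, 160, 167, 173, 186, 194, 199, 218, 228, 241, 260, 267, 275, 280, 287]

Fragment lengths:
  18→24: 6 bp
  24→32: 8 bp
  32→53: 21 bp
  53→61: 8 bp
  61→77: 16 bp
  77→84: 7 bp
  84→92: 8 bp
  92→99: 7 bp
  99→107: 8 bp
  107→114: 7 bp
  114→123: 9 bp
  123→130: 7 bp
  130→144: 14 bp
  144→160: 16 bp
  160→167: 7 bp
  167→173: 6 bp
  173→186: 13 bp
  186→194: 8 bp
  194→199: 5 bp
  199→218: 19 bp
  218→228: 10 bp
  228→241: 13 bp
  241→260: 19 bp
  260→267: 7 bp
  267→275: 8 bp
  275→280: 5 bp
  280→287: 7 bp
  287→18 (wrap): 298-287+18 = 29 bp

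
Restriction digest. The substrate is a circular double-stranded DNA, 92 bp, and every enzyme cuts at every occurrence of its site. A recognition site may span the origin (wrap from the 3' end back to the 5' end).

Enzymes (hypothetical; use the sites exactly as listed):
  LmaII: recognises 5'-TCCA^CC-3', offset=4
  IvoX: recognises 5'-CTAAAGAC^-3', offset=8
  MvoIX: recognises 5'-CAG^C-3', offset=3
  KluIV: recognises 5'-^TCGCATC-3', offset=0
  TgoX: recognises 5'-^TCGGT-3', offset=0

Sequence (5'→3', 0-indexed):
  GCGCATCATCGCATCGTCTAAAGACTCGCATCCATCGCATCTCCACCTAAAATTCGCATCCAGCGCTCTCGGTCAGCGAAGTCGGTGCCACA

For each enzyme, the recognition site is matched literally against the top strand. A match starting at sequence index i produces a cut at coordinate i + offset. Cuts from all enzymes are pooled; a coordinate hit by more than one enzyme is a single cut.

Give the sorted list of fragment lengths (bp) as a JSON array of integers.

[5,5,7,8,8,9,10,11,12,17]

Scan for sites:
  LmaII (TCCACC, off=4): starts [41] → cuts [45]
  IvoX (CTAAAGAC, off=8): starts [17] → cuts [25]
  MvoIX (CAGC, off=3): starts [60, 73, 90] → cuts [1, 63, 76]
  KluIV (TCGCATC, off=0): starts [8, 25, 34, 53] → cuts [8, 25, 34, 53]
  TgoX (TCGGT, off=0): starts [68, 81] → cuts [68, 81]

All cut coordinates (distinct, sorted): [1, 8, 25, 34, 45, 53, 63, 68, 76, 81]

Fragment lengths:
  1→8: 7 bp
  8→25: 17 bp
  25→34: 9 bp
  34→45: 11 bp
  45→53: 8 bp
  53→63: 10 bp
  63→68: 5 bp
  68→76: 8 bp
  76→81: 5 bp
  81→1 (wrap): 92-81+1 = 12 bp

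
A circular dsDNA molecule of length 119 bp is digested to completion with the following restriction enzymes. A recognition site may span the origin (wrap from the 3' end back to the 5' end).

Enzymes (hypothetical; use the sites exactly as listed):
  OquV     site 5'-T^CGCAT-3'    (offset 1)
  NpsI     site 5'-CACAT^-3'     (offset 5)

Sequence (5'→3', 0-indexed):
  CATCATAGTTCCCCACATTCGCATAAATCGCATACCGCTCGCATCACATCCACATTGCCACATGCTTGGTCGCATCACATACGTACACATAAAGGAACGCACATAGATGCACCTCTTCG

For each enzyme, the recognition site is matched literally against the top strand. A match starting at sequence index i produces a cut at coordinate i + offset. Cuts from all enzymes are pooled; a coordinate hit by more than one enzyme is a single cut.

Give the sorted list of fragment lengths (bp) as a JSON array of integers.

[1,6,7,8,9,10,10,10,11,13,14,20]

Site scan:
  OquV TCGCAT/1: at [18, 27, 38, 69, 116] ⇒ [19, 28, 39, 70, 117]
  NpsI CACAT/5: at [13, 44, 50, 58, 75, 85, 99] ⇒ [18, 49, 55, 63, 80, 90, 104]

Pooled cuts: [18, 19, 28, 39, 49, 55, 63, 70, 80, 90, 104, 117]

Fragments:
  18→19: 1 bp
  19→28: 9 bp
  28→39: 11 bp
  39→49: 10 bp
  49→55: 6 bp
  55→63: 8 bp
  63→70: 7 bp
  70→80: 10 bp
  80→90: 10 bp
  90→104: 14 bp
  104→117: 13 bp
  117→18 (wrap): 119-117+18 = 20 bp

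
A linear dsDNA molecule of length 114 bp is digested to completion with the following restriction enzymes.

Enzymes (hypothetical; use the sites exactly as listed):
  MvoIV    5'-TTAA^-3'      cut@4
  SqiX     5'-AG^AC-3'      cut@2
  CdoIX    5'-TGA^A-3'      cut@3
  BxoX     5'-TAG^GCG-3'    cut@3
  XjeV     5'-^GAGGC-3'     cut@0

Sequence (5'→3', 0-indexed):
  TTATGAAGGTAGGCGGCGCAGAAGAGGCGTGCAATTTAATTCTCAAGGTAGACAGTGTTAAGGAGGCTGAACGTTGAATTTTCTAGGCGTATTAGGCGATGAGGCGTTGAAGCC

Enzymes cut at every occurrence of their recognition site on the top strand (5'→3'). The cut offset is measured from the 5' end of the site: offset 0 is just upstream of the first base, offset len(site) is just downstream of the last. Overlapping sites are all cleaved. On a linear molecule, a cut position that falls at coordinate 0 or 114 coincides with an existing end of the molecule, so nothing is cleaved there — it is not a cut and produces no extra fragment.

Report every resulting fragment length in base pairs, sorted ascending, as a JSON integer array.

[1,4,5,6,6,7,8,9,9,10,10,11,12,16]

Site scan:
  MvoIV (TTAA, off=4): starts [35, 57] → cuts [39, 61]
  SqiX (AGAC, off=2): starts [49] → cuts [51]
  CdoIX (TGAA, off=3): starts [3, 67, 74, 107] → cuts [6, 70, 77, 110]
  BxoX (TAGGCG, off=3): starts [9, 83, 92] → cuts [12, 86, 95]
  XjeV (GAGGC, off=0): starts [23, 62, 100] → cuts [23, 62, 100]

Pooled cuts: [6, 12, 23, 39, 51, 61, 62, 70, 77, 86, 95, 100, 110]

Fragment lengths:
  [0,6): 6 bp
  [6,12): 6 bp
  [12,23): 11 bp
  [23,39): 16 bp
  [39,51): 12 bp
  [51,61): 10 bp
  [61,62): 1 bp
  [62,70): 8 bp
  [70,77): 7 bp
  [77,86): 9 bp
  [86,95): 9 bp
  [95,100): 5 bp
  [100,110): 10 bp
  [110,114): 4 bp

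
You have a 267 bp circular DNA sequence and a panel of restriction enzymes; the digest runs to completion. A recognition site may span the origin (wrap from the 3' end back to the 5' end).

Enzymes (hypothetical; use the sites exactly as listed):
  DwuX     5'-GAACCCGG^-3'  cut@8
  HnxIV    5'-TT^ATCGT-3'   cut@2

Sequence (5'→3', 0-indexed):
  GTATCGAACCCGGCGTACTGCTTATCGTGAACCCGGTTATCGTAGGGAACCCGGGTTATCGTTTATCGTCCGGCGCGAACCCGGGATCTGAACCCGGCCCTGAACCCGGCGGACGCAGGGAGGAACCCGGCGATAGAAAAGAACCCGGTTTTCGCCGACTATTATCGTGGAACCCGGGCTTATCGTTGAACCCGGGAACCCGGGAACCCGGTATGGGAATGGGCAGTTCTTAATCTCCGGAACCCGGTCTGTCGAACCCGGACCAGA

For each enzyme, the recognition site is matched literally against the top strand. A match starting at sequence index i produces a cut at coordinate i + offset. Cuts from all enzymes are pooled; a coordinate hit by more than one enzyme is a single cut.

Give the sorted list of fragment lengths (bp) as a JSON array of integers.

Per-enzyme occurrences:
  DwuX GAACCCGG/8: at [5, 28, 46, 76, 89, 101, 122, 140, 169, 187, 195, 203, 239, 253] ⇒ [13, 36, 54, 84, 97, 109, 130, 148, 177, 195, 203, 211, 247, 261]
  HnxIV TTATCGT/2: at [21, 36, 55, 62, 161, 179] ⇒ [23, 38, 57, 64, 163, 181]

All cut coordinates (distinct, sorted): [13, 23, 36, 38, 54, 57, 64, 84, 97, 109, 130, 148, 163, 177, 181, 195, 203, 211, 247, 261]

Fragment lengths:
  13→23: 10 bp
  23→36: 13 bp
  36→38: 2 bp
  38→54: 16 bp
  54→57: 3 bp
  57→64: 7 bp
  64→84: 20 bp
  84→97: 13 bp
  97→109: 12 bp
  109→130: 21 bp
  130→148: 18 bp
  148→163: 15 bp
  163→177: 14 bp
  177→181: 4 bp
  181→195: 14 bp
  195→203: 8 bp
  203→211: 8 bp
  211→247: 36 bp
  247→261: 14 bp
  261→13 (wrap): 267-261+13 = 19 bp

[2,3,4,7,8,8,10,12,13,13,14,14,14,15,16,18,19,20,21,36]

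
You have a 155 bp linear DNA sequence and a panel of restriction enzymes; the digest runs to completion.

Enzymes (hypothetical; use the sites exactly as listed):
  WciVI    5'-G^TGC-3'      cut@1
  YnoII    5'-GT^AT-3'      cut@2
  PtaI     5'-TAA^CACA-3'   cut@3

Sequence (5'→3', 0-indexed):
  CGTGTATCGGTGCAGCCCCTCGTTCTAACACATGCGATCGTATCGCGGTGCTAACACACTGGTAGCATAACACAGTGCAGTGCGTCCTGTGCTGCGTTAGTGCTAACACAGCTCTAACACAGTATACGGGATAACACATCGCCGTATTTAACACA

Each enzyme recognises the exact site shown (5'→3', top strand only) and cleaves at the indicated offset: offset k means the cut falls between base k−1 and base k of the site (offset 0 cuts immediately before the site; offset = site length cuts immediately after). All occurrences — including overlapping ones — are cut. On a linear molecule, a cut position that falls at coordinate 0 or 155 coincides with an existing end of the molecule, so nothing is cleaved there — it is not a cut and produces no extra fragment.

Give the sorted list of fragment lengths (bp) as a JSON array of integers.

[4,5,5,5,5,6,6,6,6,7,9,11,11,11,11,13,16,18]

Scan for sites:
  WciVI GTGC/1: at [9, 47, 74, 79, 88, 99] ⇒ [10, 48, 75, 80, 89, 100]
  YnoII GTAT/2: at [3, 39, 121, 143] ⇒ [5, 41, 123, 145]
  PtaI TAACACA/3: at [25, 51, 67, 103, 114, 131, 148] ⇒ [28, 54, 70, 106, 117, 134, 151]

All cut coordinates (distinct, sorted): [5, 10, 28, 41, 48, 54, 70, 75, 80, 89, 100, 106, 117, 123, 134, 145, 151]

Fragment lengths:
  [0,5): 5 bp
  [5,10): 5 bp
  [10,28): 18 bp
  [28,41): 13 bp
  [41,48): 7 bp
  [48,54): 6 bp
  [54,70): 16 bp
  [70,75): 5 bp
  [75,80): 5 bp
  [80,89): 9 bp
  [89,100): 11 bp
  [100,106): 6 bp
  [106,117): 11 bp
  [117,123): 6 bp
  [123,134): 11 bp
  [134,145): 11 bp
  [145,151): 6 bp
  [151,155): 4 bp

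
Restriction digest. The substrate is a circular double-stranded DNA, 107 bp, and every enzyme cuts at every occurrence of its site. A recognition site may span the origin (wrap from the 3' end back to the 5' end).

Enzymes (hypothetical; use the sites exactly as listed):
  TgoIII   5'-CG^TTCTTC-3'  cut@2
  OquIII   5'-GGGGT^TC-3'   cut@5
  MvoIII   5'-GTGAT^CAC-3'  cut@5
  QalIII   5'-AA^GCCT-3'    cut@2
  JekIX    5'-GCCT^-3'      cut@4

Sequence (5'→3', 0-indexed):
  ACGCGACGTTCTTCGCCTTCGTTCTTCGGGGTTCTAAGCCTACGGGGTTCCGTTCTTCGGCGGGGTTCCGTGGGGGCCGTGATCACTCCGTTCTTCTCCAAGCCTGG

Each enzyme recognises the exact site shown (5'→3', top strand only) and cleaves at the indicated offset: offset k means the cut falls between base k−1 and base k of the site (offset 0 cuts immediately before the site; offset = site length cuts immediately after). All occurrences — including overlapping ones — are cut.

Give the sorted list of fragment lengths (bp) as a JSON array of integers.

[3,4,4,4,5,7,7,10,10,11,11,14,17]

Scan for sites:
  TgoIII CGTTCTTC/2: at [6, 19, 50, 88] ⇒ [8, 21, 52, 90]
  OquIII GGGGTTC/5: at [27, 43, 61] ⇒ [32, 48, 66]
  MvoIII GTGATCAC/5: at [78] ⇒ [83]
  QalIII AAGCCT/2: at [35, 99] ⇒ [37, 101]
  JekIX GCCT/4: at [14, 37, 101] ⇒ [18, 41, 105]

All cut coordinates (distinct, sorted): [8, 18, 21, 32, 37, 41, 48, 52, 66, 83, 90, 101, 105]

Fragment lengths:
  8→18: 10 bp
  18→21: 3 bp
  21→32: 11 bp
  32→37: 5 bp
  37→41: 4 bp
  41→48: 7 bp
  48→52: 4 bp
  52→66: 14 bp
  66→83: 17 bp
  83→90: 7 bp
  90→101: 11 bp
  101→105: 4 bp
  105→8 (wrap): 107-105+8 = 10 bp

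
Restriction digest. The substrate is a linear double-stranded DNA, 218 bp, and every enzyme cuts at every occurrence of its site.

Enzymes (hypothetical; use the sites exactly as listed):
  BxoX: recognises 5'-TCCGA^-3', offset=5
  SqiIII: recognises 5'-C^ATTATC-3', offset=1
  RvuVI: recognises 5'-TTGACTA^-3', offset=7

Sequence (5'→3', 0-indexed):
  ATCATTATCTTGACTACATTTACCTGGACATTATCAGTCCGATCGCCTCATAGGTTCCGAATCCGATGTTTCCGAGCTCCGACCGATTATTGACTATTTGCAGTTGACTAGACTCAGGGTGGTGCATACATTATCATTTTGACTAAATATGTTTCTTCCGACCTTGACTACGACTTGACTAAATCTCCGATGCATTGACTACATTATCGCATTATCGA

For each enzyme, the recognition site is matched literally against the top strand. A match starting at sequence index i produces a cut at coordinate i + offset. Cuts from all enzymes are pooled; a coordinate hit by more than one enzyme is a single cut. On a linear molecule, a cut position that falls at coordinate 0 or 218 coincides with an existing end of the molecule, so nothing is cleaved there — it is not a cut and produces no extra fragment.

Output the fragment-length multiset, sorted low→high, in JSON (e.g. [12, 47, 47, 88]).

[1,3,6,7,8,8,9,9,9,11,11,13,13,13,14,14,16,16,18,19]

Per-enzyme occurrences:
  BxoX TCCGA/5: at [37, 55, 61, 70, 77, 156, 185] ⇒ [42, 60, 66, 75, 82, 161, 190]
  SqiIII CATTATC/1: at [2, 28, 128, 201, 209] ⇒ [3, 29, 129, 202, 210]
  RvuVI TTGACTA/7: at [9, 89, 103, 138, 163, 174, 194] ⇒ [16, 96, 110, 145, 170, 181, 201]

Pooled cuts: [3, 16, 29, 42, 60, 66, 75, 82, 96, 110, 129, 145, 161, 170, 181, 190, 201, 202, 210]

Fragments:
  [0,3): 3 bp
  [3,16): 13 bp
  [16,29): 13 bp
  [29,42): 13 bp
  [42,60): 18 bp
  [60,66): 6 bp
  [66,75): 9 bp
  [75,82): 7 bp
  [82,96): 14 bp
  [96,110): 14 bp
  [110,129): 19 bp
  [129,145): 16 bp
  [145,161): 16 bp
  [161,170): 9 bp
  [170,181): 11 bp
  [181,190): 9 bp
  [190,201): 11 bp
  [201,202): 1 bp
  [202,210): 8 bp
  [210,218): 8 bp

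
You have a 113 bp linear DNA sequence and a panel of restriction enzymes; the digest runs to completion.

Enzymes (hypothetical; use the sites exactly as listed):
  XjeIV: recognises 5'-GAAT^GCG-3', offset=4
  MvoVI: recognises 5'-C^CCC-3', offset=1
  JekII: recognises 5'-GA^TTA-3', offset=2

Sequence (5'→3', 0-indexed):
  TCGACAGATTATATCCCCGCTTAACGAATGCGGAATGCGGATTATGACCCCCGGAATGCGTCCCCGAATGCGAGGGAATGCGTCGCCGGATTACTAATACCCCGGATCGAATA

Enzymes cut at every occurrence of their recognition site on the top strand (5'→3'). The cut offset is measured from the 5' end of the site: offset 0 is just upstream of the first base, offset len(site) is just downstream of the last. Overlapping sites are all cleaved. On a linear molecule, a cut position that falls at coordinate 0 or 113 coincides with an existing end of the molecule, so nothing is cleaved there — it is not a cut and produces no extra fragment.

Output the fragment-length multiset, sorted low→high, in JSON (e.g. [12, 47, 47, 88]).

Per-enzyme occurrences:
  XjeIV GAATGCG/4: at [25, 32, 53, 65, 75] ⇒ [29, 36, 57, 69, 79]
  MvoVI CCCC/1: at [14, 47, 48, 61, 99] ⇒ [15, 48, 49, 62, 100]
  JekII GATTA/2: at [6, 39, 88] ⇒ [8, 41, 90]

All cut coordinates (distinct, sorted): [8, 15, 29, 36, 41, 48, 49, 57, 62, 69, 79, 90, 100]

Fragment lengths:
  [0,8): 8 bp
  [8,15): 7 bp
  [15,29): 14 bp
  [29,36): 7 bp
  [36,41): 5 bp
  [41,48): 7 bp
  [48,49): 1 bp
  [49,57): 8 bp
  [57,62): 5 bp
  [62,69): 7 bp
  [69,79): 10 bp
  [79,90): 11 bp
  [90,100): 10 bp
  [100,113): 13 bp

[1,5,5,7,7,7,7,8,8,10,10,11,13,14]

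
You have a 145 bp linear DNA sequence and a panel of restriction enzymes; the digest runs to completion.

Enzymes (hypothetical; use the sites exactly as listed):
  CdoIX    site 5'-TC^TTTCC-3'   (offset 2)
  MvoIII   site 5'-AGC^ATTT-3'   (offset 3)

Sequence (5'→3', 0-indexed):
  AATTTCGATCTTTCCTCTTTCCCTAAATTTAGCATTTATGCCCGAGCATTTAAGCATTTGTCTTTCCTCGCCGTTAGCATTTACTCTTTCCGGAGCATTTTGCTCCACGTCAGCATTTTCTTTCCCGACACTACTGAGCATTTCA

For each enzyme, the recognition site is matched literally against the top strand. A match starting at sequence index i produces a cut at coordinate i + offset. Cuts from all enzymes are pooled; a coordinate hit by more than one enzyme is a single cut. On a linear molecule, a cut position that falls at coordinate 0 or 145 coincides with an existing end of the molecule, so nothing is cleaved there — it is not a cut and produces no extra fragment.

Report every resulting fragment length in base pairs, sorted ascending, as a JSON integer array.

[6,6,7,7,8,8,10,10,14,16,16,18,19]

Scan for sites:
  CdoIX TCTTTCC/2: at [8, 15, 60, 84, 118] ⇒ [10, 17, 62, 86, 120]
  MvoIII AGCATTT/3: at [30, 44, 52, 75, 93, 111, 136] ⇒ [33, 47, 55, 78, 96, 114, 139]

Pooled cuts: [10, 17, 33, 47, 55, 62, 78, 86, 96, 114, 120, 139]

Fragments:
  [0,10): 10 bp
  [10,17): 7 bp
  [17,33): 16 bp
  [33,47): 14 bp
  [47,55): 8 bp
  [55,62): 7 bp
  [62,78): 16 bp
  [78,86): 8 bp
  [86,96): 10 bp
  [96,114): 18 bp
  [114,120): 6 bp
  [120,139): 19 bp
  [139,145): 6 bp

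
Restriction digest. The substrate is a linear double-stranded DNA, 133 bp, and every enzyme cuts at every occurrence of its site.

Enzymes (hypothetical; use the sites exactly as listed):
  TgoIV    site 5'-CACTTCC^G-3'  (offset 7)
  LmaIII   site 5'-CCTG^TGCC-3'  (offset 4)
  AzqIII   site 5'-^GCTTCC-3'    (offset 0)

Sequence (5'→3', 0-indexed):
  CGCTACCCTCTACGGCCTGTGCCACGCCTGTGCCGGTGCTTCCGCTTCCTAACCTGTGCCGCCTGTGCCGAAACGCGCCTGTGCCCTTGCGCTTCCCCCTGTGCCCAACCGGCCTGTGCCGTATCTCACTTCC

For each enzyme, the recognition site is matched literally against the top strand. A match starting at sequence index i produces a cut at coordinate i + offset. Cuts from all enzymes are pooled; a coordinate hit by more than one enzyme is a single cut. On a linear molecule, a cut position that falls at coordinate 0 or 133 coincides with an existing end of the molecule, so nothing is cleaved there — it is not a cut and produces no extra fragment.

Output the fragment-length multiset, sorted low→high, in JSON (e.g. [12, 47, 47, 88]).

Per-enzyme occurrences:
  TgoIV (CACTTCCG, off=7): no sites
  LmaIII CCTGTGCC/4: at [15, 26, 52, 61, 77, 97, 112] ⇒ [19, 30, 56, 65, 81, 101, 116]
  AzqIII GCTTCC/0: at [37, 43, 90] ⇒ [37, 43, 90]

All cut coordinates (distinct, sorted): [19, 30, 37, 43, 56, 65, 81, 90, 101, 116]

Fragment lengths:
  [0,19): 19 bp
  [19,30): 11 bp
  [30,37): 7 bp
  [37,43): 6 bp
  [43,56): 13 bp
  [56,65): 9 bp
  [65,81): 16 bp
  [81,90): 9 bp
  [90,101): 11 bp
  [101,116): 15 bp
  [116,133): 17 bp

[6,7,9,9,11,11,13,15,16,17,19]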